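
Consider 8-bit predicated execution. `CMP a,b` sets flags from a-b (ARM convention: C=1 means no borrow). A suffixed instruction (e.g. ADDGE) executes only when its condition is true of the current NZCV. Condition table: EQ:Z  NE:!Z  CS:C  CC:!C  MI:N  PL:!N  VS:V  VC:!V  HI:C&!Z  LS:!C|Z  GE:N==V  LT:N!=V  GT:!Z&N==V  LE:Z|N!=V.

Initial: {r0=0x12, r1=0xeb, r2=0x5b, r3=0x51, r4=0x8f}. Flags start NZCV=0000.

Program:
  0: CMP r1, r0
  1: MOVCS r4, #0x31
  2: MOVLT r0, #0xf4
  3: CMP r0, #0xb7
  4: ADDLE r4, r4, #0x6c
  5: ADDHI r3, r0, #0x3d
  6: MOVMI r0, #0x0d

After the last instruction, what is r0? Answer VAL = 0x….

[0] flags=1010 → (cmp)
[1] flags=1010 CS?T → r4=0x31
[2] flags=1010 LT?T → r0=0xf4
[3] flags=0010 → (cmp)
[4] flags=0010 LE?F → skip
[5] flags=0010 HI?T → r3=0x31
[6] flags=0010 MI?F → skip

VAL = 0xf4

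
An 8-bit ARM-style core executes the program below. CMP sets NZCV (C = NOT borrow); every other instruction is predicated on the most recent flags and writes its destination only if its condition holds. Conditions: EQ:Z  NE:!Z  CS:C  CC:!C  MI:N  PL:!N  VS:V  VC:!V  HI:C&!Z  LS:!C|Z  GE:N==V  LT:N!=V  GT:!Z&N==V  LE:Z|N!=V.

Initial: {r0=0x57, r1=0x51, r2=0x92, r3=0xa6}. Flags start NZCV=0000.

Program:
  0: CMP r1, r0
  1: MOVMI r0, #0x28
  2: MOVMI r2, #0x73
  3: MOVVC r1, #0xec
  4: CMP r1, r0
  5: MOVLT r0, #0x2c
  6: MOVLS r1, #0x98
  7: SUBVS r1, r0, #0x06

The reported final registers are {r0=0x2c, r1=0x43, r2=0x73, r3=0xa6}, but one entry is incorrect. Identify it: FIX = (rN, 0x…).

0: ✓ CMP  NZCV=1000
1: ✓ MOVMI  r0←0x28
2: ✓ MOVMI  r2←0x73
3: ✓ MOVVC  r1←0xec
4: ✓ CMP  NZCV=1010
5: ✓ MOVLT  r0←0x2c
6: · MOVLS
7: · SUBVS

FIX = (r1, 0xec)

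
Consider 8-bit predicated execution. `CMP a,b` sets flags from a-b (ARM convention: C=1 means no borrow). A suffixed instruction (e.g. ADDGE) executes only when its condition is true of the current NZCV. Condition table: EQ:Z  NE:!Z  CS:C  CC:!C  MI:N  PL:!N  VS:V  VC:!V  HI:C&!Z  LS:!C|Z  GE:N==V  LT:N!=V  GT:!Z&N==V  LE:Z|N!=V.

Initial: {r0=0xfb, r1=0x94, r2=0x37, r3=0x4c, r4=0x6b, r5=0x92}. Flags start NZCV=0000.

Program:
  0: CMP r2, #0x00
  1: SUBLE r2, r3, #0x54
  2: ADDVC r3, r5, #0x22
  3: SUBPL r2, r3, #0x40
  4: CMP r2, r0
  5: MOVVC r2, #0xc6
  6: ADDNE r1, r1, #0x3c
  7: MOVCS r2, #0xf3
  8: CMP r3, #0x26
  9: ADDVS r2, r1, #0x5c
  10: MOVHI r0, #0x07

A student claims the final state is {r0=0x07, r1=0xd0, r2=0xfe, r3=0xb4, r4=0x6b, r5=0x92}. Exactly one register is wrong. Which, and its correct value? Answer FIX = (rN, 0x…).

[0] flags=0010 → (cmp)
[1] flags=0010 LE?F → skip
[2] flags=0010 VC?T → r3=0xb4
[3] flags=0010 PL?T → r2=0x74
[4] flags=0000 → (cmp)
[5] flags=0000 VC?T → r2=0xc6
[6] flags=0000 NE?T → r1=0xd0
[7] flags=0000 CS?F → skip
[8] flags=1010 → (cmp)
[9] flags=1010 VS?F → skip
[10] flags=1010 HI?T → r0=0x07

FIX = (r2, 0xc6)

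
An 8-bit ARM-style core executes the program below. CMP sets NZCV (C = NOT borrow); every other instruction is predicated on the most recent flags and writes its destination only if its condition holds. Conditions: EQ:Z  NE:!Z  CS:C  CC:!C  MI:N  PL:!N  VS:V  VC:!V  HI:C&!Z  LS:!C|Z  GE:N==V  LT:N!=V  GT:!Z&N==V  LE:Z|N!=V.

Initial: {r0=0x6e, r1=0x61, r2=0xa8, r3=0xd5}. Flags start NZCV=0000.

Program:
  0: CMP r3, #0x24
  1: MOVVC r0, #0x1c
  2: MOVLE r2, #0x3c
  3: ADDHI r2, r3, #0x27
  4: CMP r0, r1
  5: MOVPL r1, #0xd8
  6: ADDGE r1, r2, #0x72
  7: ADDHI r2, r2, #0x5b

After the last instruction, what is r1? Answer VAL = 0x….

VAL = 0x61

[0] flags=1010 → (cmp)
[1] flags=1010 VC?T → r0=0x1c
[2] flags=1010 LE?T → r2=0x3c
[3] flags=1010 HI?T → r2=0xfc
[4] flags=1000 → (cmp)
[5] flags=1000 PL?F → skip
[6] flags=1000 GE?F → skip
[7] flags=1000 HI?F → skip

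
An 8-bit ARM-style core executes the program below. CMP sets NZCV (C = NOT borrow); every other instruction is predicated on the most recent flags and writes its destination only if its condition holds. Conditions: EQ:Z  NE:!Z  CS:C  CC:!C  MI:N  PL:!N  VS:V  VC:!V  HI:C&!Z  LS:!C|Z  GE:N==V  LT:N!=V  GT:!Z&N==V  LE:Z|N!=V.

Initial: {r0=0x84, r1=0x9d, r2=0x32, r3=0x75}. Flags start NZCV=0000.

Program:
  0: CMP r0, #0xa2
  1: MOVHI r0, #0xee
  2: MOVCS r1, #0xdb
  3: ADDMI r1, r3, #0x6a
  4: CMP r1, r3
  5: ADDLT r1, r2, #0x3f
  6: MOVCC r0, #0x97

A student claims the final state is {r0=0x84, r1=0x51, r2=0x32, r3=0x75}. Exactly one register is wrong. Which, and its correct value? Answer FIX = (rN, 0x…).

[0] flags=1000 → (cmp)
[1] flags=1000 HI?F → skip
[2] flags=1000 CS?F → skip
[3] flags=1000 MI?T → r1=0xdf
[4] flags=0011 → (cmp)
[5] flags=0011 LT?T → r1=0x71
[6] flags=0011 CC?F → skip

FIX = (r1, 0x71)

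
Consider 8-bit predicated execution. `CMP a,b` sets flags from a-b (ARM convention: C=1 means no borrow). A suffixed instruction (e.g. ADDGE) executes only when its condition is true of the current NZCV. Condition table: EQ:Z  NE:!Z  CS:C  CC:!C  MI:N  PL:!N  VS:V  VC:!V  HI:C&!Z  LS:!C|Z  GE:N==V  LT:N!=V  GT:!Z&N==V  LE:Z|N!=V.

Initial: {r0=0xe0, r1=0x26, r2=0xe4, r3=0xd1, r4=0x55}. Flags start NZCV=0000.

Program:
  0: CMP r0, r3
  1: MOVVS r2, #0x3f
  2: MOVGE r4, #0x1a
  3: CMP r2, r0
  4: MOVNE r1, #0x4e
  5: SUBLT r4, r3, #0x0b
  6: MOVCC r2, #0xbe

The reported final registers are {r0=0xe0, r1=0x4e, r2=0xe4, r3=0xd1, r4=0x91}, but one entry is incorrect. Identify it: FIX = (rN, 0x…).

[0] flags=0010 → (cmp)
[1] flags=0010 VS?F → skip
[2] flags=0010 GE?T → r4=0x1a
[3] flags=0010 → (cmp)
[4] flags=0010 NE?T → r1=0x4e
[5] flags=0010 LT?F → skip
[6] flags=0010 CC?F → skip

FIX = (r4, 0x1a)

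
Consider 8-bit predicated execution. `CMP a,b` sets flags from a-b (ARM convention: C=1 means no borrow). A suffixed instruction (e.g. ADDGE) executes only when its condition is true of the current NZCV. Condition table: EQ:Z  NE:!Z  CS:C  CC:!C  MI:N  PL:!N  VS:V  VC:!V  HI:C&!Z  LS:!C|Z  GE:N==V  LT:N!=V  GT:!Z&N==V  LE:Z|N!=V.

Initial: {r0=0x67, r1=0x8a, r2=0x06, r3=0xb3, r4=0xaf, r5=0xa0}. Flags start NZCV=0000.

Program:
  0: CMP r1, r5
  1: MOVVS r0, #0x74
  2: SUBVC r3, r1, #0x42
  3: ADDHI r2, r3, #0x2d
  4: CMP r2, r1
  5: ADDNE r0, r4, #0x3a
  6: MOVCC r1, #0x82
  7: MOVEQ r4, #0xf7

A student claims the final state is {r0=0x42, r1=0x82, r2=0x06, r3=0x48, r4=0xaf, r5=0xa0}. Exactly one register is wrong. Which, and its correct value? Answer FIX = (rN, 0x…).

FIX = (r0, 0xe9)

0: ✓ CMP  NZCV=1000
1: · MOVVS
2: ✓ SUBVC  r3←0x48
3: · ADDHI
4: ✓ CMP  NZCV=0000
5: ✓ ADDNE  r0←0xe9
6: ✓ MOVCC  r1←0x82
7: · MOVEQ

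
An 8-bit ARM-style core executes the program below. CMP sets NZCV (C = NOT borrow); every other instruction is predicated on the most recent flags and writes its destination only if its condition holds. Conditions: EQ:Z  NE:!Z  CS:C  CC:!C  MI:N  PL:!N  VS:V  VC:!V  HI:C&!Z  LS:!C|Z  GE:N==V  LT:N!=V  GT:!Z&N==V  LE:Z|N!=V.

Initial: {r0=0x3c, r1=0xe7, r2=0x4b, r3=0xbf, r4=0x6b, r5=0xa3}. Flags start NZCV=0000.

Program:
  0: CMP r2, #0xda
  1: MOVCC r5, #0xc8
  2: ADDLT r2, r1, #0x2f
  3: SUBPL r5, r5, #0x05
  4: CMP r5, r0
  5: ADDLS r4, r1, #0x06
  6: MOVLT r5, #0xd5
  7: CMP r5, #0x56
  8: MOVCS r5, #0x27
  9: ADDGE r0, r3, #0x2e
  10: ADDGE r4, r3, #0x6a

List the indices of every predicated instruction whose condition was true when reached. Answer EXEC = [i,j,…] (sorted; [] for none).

[0] flags=0000 → (cmp)
[1] flags=0000 CC?T → r5=0xc8
[2] flags=0000 LT?F → skip
[3] flags=0000 PL?T → r5=0xc3
[4] flags=1010 → (cmp)
[5] flags=1010 LS?F → skip
[6] flags=1010 LT?T → r5=0xd5
[7] flags=0011 → (cmp)
[8] flags=0011 CS?T → r5=0x27
[9] flags=0011 GE?F → skip
[10] flags=0011 GE?F → skip

EXEC = [1,3,6,8]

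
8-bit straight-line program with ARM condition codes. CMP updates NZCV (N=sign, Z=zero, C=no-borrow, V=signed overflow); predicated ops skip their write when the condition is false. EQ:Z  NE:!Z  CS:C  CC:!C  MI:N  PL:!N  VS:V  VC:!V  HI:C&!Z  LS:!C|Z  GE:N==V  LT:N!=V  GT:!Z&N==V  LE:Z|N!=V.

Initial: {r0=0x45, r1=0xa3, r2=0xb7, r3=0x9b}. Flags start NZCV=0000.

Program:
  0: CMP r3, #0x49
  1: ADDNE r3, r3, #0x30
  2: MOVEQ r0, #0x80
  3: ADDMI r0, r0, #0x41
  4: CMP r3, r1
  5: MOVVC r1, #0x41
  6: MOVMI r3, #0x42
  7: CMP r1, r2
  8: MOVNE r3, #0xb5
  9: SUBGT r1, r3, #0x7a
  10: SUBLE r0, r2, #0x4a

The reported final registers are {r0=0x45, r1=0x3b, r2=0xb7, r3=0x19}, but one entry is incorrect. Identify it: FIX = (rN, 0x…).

[0] flags=0011 → (cmp)
[1] flags=0011 NE?T → r3=0xcb
[2] flags=0011 EQ?F → skip
[3] flags=0011 MI?F → skip
[4] flags=0010 → (cmp)
[5] flags=0010 VC?T → r1=0x41
[6] flags=0010 MI?F → skip
[7] flags=1001 → (cmp)
[8] flags=1001 NE?T → r3=0xb5
[9] flags=1001 GT?T → r1=0x3b
[10] flags=1001 LE?F → skip

FIX = (r3, 0xb5)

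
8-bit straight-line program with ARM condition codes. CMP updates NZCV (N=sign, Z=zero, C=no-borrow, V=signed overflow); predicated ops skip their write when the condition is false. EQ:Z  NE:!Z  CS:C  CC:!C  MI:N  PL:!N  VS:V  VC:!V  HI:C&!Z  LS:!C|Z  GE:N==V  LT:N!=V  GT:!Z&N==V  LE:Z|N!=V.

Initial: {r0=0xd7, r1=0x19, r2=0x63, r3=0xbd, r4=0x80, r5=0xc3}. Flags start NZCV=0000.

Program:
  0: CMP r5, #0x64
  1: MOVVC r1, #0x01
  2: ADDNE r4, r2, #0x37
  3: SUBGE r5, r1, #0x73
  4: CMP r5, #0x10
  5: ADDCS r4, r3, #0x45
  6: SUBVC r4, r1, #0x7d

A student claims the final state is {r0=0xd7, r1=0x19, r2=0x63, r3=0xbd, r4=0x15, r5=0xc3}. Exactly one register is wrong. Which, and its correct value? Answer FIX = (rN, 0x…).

FIX = (r4, 0x9c)

0: ✓ CMP  NZCV=0011
1: · MOVVC
2: ✓ ADDNE  r4←0x9a
3: · SUBGE
4: ✓ CMP  NZCV=1010
5: ✓ ADDCS  r4←0x02
6: ✓ SUBVC  r4←0x9c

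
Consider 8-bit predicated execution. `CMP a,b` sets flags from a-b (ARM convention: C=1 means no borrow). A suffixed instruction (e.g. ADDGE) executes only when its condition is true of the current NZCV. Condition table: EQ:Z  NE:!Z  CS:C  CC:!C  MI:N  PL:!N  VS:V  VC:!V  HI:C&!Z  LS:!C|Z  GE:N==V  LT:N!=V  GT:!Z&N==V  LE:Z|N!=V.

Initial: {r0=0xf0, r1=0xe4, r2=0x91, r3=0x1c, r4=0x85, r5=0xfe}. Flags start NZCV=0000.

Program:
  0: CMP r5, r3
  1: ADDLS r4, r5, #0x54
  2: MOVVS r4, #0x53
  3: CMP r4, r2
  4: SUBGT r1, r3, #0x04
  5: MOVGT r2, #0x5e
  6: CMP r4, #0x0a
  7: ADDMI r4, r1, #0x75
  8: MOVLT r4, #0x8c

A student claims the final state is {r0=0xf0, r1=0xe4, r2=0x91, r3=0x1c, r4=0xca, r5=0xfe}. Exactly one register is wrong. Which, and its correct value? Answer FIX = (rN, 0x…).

0: ✓ CMP  NZCV=1010
1: · ADDLS
2: · MOVVS
3: ✓ CMP  NZCV=1000
4: · SUBGT
5: · MOVGT
6: ✓ CMP  NZCV=0011
7: · ADDMI
8: ✓ MOVLT  r4←0x8c

FIX = (r4, 0x8c)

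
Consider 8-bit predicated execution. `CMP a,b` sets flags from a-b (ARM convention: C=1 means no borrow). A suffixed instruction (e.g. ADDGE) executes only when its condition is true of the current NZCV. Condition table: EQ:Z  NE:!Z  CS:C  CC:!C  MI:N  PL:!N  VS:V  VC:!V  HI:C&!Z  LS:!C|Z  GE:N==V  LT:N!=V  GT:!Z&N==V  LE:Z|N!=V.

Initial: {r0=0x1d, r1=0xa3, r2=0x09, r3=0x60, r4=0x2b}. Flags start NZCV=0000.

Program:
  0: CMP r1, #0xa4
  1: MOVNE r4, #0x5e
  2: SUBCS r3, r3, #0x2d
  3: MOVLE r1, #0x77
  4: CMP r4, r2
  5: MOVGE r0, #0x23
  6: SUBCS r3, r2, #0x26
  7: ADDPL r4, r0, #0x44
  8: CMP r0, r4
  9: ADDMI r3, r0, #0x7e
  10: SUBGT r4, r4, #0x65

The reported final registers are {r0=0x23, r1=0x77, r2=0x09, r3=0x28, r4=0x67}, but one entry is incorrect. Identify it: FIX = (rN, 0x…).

FIX = (r3, 0xa1)

[0] flags=1000 → (cmp)
[1] flags=1000 NE?T → r4=0x5e
[2] flags=1000 CS?F → skip
[3] flags=1000 LE?T → r1=0x77
[4] flags=0010 → (cmp)
[5] flags=0010 GE?T → r0=0x23
[6] flags=0010 CS?T → r3=0xe3
[7] flags=0010 PL?T → r4=0x67
[8] flags=1000 → (cmp)
[9] flags=1000 MI?T → r3=0xa1
[10] flags=1000 GT?F → skip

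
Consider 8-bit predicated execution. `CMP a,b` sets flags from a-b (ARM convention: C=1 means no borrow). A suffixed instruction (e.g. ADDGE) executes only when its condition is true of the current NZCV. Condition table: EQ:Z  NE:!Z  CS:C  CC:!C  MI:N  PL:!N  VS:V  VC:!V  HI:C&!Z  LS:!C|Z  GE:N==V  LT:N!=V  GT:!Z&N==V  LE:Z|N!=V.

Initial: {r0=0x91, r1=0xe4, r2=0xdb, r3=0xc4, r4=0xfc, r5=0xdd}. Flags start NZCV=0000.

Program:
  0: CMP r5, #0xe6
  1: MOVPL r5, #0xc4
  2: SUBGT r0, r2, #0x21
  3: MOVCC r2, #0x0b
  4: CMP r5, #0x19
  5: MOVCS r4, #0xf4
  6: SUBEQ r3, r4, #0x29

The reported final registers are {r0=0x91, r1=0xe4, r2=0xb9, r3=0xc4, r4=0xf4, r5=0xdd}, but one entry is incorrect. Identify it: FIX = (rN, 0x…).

0: ✓ CMP  NZCV=1000
1: · MOVPL
2: · SUBGT
3: ✓ MOVCC  r2←0x0b
4: ✓ CMP  NZCV=1010
5: ✓ MOVCS  r4←0xf4
6: · SUBEQ

FIX = (r2, 0x0b)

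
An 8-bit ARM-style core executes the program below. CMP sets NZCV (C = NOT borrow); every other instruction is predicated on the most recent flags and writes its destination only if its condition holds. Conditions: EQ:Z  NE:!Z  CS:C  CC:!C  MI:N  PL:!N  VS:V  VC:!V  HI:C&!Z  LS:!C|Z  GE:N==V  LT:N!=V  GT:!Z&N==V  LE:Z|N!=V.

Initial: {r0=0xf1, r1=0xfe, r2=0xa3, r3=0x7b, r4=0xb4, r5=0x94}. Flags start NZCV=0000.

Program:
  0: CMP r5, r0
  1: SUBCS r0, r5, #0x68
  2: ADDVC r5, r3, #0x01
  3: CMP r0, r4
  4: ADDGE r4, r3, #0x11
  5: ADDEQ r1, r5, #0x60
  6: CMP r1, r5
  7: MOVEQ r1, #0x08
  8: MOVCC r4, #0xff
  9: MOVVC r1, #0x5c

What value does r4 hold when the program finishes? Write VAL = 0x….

VAL = 0x8c

0: ✓ CMP  NZCV=1000
1: · SUBCS
2: ✓ ADDVC  r5←0x7c
3: ✓ CMP  NZCV=0010
4: ✓ ADDGE  r4←0x8c
5: · ADDEQ
6: ✓ CMP  NZCV=1010
7: · MOVEQ
8: · MOVCC
9: ✓ MOVVC  r1←0x5c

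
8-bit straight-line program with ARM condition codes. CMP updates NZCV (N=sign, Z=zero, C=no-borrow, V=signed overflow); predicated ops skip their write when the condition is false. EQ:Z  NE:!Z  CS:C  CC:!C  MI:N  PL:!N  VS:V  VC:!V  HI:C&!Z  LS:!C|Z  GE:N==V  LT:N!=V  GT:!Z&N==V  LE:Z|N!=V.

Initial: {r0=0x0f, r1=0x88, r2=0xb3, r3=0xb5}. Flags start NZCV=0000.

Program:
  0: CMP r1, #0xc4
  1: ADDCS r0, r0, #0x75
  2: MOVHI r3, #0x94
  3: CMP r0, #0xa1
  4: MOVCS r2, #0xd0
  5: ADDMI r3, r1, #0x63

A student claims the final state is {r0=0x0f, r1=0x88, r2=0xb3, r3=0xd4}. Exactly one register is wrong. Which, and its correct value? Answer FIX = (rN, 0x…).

[0] flags=1000 → (cmp)
[1] flags=1000 CS?F → skip
[2] flags=1000 HI?F → skip
[3] flags=0000 → (cmp)
[4] flags=0000 CS?F → skip
[5] flags=0000 MI?F → skip

FIX = (r3, 0xb5)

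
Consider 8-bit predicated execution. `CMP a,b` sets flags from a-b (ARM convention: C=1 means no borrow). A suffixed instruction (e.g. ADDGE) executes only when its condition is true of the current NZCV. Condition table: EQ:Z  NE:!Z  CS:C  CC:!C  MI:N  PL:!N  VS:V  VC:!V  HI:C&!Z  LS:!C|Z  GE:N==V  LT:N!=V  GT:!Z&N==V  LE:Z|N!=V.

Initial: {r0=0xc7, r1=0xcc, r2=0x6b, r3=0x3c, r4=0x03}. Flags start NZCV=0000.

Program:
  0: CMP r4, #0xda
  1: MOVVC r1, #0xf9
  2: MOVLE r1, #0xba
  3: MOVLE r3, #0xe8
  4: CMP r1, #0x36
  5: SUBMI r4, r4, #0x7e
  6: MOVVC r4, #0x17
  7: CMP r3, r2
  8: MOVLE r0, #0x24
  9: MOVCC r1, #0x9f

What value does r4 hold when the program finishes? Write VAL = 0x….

VAL = 0x17

[0] flags=0000 → (cmp)
[1] flags=0000 VC?T → r1=0xf9
[2] flags=0000 LE?F → skip
[3] flags=0000 LE?F → skip
[4] flags=1010 → (cmp)
[5] flags=1010 MI?T → r4=0x85
[6] flags=1010 VC?T → r4=0x17
[7] flags=1000 → (cmp)
[8] flags=1000 LE?T → r0=0x24
[9] flags=1000 CC?T → r1=0x9f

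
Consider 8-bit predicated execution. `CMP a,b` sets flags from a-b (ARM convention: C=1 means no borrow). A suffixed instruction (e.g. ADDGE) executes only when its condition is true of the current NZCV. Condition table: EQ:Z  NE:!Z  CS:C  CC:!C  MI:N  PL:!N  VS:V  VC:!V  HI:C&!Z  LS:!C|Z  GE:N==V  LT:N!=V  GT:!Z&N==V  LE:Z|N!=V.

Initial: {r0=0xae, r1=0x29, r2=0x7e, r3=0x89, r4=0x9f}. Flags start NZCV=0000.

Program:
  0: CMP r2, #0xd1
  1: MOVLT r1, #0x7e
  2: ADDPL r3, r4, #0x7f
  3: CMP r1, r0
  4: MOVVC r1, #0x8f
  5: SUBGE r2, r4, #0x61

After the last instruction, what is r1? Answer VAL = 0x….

VAL = 0x8f

[0] flags=1001 → (cmp)
[1] flags=1001 LT?F → skip
[2] flags=1001 PL?F → skip
[3] flags=0000 → (cmp)
[4] flags=0000 VC?T → r1=0x8f
[5] flags=0000 GE?T → r2=0x3e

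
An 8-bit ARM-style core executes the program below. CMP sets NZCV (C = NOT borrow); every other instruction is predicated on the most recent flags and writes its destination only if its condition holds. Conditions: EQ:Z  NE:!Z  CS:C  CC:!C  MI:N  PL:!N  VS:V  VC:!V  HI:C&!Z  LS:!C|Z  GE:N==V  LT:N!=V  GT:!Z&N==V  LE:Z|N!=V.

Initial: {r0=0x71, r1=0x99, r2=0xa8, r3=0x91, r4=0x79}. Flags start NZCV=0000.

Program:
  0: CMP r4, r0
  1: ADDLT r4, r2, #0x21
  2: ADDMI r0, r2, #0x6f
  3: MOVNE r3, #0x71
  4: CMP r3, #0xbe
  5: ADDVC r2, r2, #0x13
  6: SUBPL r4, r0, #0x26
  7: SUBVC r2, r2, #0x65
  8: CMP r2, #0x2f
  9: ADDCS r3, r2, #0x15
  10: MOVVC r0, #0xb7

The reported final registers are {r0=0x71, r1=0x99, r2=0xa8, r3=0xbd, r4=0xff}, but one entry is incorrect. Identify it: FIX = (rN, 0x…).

FIX = (r4, 0x79)

0: ✓ CMP  NZCV=0010
1: · ADDLT
2: · ADDMI
3: ✓ MOVNE  r3←0x71
4: ✓ CMP  NZCV=1001
5: · ADDVC
6: · SUBPL
7: · SUBVC
8: ✓ CMP  NZCV=0011
9: ✓ ADDCS  r3←0xbd
10: · MOVVC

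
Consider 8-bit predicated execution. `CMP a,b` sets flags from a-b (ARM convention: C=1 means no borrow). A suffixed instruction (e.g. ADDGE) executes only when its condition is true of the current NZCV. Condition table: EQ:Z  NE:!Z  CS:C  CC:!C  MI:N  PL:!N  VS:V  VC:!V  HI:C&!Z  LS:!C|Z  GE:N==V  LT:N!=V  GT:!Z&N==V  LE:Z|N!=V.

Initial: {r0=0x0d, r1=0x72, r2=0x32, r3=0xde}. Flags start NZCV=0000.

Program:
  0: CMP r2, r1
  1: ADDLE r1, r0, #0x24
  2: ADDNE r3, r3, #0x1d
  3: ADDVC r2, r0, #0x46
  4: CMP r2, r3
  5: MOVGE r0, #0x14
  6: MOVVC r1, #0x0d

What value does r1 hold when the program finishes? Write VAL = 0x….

[0] flags=1000 → (cmp)
[1] flags=1000 LE?T → r1=0x31
[2] flags=1000 NE?T → r3=0xfb
[3] flags=1000 VC?T → r2=0x53
[4] flags=0000 → (cmp)
[5] flags=0000 GE?T → r0=0x14
[6] flags=0000 VC?T → r1=0x0d

VAL = 0x0d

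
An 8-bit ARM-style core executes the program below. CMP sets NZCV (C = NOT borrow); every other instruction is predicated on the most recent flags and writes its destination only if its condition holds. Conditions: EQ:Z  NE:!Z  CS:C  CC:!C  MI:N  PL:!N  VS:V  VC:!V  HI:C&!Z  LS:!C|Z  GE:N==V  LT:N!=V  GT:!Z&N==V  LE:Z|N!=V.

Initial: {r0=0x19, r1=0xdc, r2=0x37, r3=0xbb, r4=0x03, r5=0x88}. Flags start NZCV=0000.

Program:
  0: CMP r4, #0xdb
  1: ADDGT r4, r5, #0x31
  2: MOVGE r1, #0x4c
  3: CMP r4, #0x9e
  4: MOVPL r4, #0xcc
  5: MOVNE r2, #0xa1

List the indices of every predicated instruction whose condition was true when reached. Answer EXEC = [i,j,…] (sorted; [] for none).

EXEC = [1,2,4,5]

0: ✓ CMP  NZCV=0000
1: ✓ ADDGT  r4←0xb9
2: ✓ MOVGE  r1←0x4c
3: ✓ CMP  NZCV=0010
4: ✓ MOVPL  r4←0xcc
5: ✓ MOVNE  r2←0xa1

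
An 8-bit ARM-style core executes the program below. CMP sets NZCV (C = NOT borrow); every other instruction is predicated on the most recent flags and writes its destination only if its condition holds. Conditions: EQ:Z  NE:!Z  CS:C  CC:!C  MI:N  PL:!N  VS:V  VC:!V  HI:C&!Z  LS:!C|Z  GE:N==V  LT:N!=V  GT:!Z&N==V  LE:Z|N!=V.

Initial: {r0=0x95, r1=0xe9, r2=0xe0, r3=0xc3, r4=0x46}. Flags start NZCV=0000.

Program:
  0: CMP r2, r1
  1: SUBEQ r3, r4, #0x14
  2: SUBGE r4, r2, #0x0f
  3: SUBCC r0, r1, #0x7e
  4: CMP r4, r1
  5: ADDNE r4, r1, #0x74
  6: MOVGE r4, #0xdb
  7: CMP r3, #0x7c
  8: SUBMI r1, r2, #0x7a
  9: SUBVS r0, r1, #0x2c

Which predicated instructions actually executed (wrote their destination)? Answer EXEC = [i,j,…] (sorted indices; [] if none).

[0] flags=1000 → (cmp)
[1] flags=1000 EQ?F → skip
[2] flags=1000 GE?F → skip
[3] flags=1000 CC?T → r0=0x6b
[4] flags=0000 → (cmp)
[5] flags=0000 NE?T → r4=0x5d
[6] flags=0000 GE?T → r4=0xdb
[7] flags=0011 → (cmp)
[8] flags=0011 MI?F → skip
[9] flags=0011 VS?T → r0=0xbd

EXEC = [3,5,6,9]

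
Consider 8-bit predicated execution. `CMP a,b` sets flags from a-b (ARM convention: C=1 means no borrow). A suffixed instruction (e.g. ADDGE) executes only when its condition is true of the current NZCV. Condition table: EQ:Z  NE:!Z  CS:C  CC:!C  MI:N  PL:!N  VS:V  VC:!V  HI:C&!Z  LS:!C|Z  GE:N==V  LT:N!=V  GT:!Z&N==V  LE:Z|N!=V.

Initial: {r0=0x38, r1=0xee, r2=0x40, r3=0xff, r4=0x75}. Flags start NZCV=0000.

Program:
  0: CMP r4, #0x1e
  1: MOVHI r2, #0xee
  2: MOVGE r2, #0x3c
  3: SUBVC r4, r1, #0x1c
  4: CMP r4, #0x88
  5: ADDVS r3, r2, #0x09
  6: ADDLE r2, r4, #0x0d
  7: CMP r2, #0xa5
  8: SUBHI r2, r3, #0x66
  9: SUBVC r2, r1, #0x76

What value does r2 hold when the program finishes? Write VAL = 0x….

VAL = 0x3c

[0] flags=0010 → (cmp)
[1] flags=0010 HI?T → r2=0xee
[2] flags=0010 GE?T → r2=0x3c
[3] flags=0010 VC?T → r4=0xd2
[4] flags=0010 → (cmp)
[5] flags=0010 VS?F → skip
[6] flags=0010 LE?F → skip
[7] flags=1001 → (cmp)
[8] flags=1001 HI?F → skip
[9] flags=1001 VC?F → skip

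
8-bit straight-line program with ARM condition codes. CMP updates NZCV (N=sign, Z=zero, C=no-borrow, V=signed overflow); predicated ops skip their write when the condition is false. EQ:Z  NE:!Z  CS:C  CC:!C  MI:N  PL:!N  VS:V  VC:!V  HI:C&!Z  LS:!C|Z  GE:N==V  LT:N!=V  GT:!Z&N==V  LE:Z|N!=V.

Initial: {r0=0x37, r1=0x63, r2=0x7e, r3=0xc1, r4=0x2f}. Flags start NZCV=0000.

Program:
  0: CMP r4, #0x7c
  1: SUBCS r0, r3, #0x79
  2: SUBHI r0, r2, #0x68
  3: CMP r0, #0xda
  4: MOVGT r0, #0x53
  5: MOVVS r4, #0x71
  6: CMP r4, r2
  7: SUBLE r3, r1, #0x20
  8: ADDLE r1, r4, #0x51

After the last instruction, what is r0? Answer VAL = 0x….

VAL = 0x53

[0] flags=1000 → (cmp)
[1] flags=1000 CS?F → skip
[2] flags=1000 HI?F → skip
[3] flags=0000 → (cmp)
[4] flags=0000 GT?T → r0=0x53
[5] flags=0000 VS?F → skip
[6] flags=1000 → (cmp)
[7] flags=1000 LE?T → r3=0x43
[8] flags=1000 LE?T → r1=0x80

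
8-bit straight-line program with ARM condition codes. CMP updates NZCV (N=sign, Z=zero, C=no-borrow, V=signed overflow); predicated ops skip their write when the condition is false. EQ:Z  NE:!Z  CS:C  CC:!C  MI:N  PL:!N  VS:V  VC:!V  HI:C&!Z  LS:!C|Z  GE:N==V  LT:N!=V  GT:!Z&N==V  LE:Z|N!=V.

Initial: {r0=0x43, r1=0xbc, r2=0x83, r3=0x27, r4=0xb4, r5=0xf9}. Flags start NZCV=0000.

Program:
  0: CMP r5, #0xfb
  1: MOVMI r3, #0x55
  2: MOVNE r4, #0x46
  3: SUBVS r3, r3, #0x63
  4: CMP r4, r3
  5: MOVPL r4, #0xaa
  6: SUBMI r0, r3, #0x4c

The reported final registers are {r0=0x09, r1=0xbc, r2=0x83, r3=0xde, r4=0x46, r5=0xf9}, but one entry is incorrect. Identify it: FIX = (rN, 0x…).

[0] flags=1000 → (cmp)
[1] flags=1000 MI?T → r3=0x55
[2] flags=1000 NE?T → r4=0x46
[3] flags=1000 VS?F → skip
[4] flags=1000 → (cmp)
[5] flags=1000 PL?F → skip
[6] flags=1000 MI?T → r0=0x09

FIX = (r3, 0x55)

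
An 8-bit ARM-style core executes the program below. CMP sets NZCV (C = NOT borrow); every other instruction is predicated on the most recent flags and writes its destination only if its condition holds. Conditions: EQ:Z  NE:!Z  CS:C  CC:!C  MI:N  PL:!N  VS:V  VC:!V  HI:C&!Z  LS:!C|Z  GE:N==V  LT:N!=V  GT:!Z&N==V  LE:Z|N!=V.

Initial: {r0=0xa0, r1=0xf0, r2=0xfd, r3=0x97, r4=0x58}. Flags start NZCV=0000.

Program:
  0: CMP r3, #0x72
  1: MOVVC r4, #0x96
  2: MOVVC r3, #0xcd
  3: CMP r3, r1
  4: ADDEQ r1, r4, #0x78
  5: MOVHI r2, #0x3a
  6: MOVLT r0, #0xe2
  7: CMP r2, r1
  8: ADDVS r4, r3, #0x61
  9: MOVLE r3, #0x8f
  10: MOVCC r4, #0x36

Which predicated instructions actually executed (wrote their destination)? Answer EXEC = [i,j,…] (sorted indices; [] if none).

EXEC = [6]

[0] flags=0011 → (cmp)
[1] flags=0011 VC?F → skip
[2] flags=0011 VC?F → skip
[3] flags=1000 → (cmp)
[4] flags=1000 EQ?F → skip
[5] flags=1000 HI?F → skip
[6] flags=1000 LT?T → r0=0xe2
[7] flags=0010 → (cmp)
[8] flags=0010 VS?F → skip
[9] flags=0010 LE?F → skip
[10] flags=0010 CC?F → skip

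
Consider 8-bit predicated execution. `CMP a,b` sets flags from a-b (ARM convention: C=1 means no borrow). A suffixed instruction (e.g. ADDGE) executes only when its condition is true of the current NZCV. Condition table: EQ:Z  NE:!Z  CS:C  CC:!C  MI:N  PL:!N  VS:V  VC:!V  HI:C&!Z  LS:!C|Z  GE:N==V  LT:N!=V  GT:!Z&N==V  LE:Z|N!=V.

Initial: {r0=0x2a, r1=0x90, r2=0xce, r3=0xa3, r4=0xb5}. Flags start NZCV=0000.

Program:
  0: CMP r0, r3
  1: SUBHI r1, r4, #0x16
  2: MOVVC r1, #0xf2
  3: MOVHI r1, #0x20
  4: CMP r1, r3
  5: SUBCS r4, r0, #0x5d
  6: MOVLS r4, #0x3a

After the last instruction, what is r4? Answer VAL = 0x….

0: ✓ CMP  NZCV=1001
1: · SUBHI
2: · MOVVC
3: · MOVHI
4: ✓ CMP  NZCV=1000
5: · SUBCS
6: ✓ MOVLS  r4←0x3a

VAL = 0x3a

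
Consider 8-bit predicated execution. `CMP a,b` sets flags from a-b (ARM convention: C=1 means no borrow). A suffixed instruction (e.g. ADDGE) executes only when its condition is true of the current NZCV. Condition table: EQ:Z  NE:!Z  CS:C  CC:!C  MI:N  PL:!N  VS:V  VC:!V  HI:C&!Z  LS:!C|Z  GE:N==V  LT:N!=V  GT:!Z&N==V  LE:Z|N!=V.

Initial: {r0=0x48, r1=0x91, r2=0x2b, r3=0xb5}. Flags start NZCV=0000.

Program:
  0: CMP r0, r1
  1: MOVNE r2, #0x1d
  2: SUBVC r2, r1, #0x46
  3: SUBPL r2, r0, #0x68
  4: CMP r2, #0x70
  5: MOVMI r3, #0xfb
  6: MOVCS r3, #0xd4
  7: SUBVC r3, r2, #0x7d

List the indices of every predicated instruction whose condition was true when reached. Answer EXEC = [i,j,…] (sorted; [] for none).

EXEC = [1,5,7]

0: ✓ CMP  NZCV=1001
1: ✓ MOVNE  r2←0x1d
2: · SUBVC
3: · SUBPL
4: ✓ CMP  NZCV=1000
5: ✓ MOVMI  r3←0xfb
6: · MOVCS
7: ✓ SUBVC  r3←0xa0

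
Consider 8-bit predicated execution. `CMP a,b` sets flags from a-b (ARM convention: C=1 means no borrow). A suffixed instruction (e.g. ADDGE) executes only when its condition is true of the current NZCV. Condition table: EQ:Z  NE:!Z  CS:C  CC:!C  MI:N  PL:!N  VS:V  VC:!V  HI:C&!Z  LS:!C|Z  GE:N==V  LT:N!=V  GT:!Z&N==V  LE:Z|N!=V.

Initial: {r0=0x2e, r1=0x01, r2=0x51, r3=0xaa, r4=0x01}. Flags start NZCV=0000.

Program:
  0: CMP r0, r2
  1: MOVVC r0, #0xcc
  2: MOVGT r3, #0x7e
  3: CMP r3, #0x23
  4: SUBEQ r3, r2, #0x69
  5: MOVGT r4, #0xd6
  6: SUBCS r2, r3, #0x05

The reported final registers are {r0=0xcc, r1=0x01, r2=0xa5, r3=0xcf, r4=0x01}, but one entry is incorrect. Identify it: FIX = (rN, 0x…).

FIX = (r3, 0xaa)

0: ✓ CMP  NZCV=1000
1: ✓ MOVVC  r0←0xcc
2: · MOVGT
3: ✓ CMP  NZCV=1010
4: · SUBEQ
5: · MOVGT
6: ✓ SUBCS  r2←0xa5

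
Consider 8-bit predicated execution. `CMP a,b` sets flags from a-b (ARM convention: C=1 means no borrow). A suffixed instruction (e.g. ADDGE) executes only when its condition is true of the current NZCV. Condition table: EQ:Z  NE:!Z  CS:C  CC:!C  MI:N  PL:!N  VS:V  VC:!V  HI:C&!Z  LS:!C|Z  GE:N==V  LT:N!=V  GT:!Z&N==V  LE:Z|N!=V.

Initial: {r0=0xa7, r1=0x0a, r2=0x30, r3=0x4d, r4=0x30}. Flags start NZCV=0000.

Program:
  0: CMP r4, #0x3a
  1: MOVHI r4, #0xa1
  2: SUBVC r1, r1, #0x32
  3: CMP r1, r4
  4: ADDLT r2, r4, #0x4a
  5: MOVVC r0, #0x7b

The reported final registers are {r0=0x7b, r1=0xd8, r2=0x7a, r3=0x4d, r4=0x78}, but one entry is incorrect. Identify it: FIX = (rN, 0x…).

[0] flags=1000 → (cmp)
[1] flags=1000 HI?F → skip
[2] flags=1000 VC?T → r1=0xd8
[3] flags=1010 → (cmp)
[4] flags=1010 LT?T → r2=0x7a
[5] flags=1010 VC?T → r0=0x7b

FIX = (r4, 0x30)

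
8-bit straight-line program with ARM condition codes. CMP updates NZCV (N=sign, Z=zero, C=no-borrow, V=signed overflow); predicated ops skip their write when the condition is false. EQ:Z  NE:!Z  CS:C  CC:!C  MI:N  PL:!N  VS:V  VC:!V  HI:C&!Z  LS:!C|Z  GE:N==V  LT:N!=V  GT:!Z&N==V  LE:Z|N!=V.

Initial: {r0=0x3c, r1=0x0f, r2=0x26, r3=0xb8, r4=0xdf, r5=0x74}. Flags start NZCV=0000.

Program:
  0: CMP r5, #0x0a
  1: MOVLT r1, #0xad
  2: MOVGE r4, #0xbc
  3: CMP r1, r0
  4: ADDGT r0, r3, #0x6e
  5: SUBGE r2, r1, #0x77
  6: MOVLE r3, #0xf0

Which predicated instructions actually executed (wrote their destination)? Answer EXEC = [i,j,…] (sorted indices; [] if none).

[0] flags=0010 → (cmp)
[1] flags=0010 LT?F → skip
[2] flags=0010 GE?T → r4=0xbc
[3] flags=1000 → (cmp)
[4] flags=1000 GT?F → skip
[5] flags=1000 GE?F → skip
[6] flags=1000 LE?T → r3=0xf0

EXEC = [2,6]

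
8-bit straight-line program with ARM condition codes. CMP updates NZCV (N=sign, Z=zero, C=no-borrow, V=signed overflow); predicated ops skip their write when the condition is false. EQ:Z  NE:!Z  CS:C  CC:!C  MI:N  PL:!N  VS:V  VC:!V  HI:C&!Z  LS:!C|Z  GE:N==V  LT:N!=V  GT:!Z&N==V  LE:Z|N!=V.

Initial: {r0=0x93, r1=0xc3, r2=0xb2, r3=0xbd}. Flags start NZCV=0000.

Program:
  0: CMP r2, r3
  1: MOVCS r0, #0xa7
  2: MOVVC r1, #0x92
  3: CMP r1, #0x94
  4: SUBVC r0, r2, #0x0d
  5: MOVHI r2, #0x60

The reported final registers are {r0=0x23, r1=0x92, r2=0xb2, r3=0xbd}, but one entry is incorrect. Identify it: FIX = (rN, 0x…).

[0] flags=1000 → (cmp)
[1] flags=1000 CS?F → skip
[2] flags=1000 VC?T → r1=0x92
[3] flags=1000 → (cmp)
[4] flags=1000 VC?T → r0=0xa5
[5] flags=1000 HI?F → skip

FIX = (r0, 0xa5)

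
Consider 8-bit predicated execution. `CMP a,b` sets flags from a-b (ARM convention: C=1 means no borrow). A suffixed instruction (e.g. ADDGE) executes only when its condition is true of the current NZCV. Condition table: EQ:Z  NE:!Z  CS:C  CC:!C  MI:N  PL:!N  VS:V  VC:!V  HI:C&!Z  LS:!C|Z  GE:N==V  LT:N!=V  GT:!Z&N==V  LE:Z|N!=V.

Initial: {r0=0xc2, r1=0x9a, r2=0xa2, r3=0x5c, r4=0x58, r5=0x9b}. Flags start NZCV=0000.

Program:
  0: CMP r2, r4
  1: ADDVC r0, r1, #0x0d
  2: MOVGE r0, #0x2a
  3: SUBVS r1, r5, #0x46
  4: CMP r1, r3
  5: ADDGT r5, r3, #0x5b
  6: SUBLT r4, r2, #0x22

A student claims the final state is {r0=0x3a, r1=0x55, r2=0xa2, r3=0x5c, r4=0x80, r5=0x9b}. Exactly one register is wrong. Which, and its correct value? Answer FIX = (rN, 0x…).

[0] flags=0011 → (cmp)
[1] flags=0011 VC?F → skip
[2] flags=0011 GE?F → skip
[3] flags=0011 VS?T → r1=0x55
[4] flags=1000 → (cmp)
[5] flags=1000 GT?F → skip
[6] flags=1000 LT?T → r4=0x80

FIX = (r0, 0xc2)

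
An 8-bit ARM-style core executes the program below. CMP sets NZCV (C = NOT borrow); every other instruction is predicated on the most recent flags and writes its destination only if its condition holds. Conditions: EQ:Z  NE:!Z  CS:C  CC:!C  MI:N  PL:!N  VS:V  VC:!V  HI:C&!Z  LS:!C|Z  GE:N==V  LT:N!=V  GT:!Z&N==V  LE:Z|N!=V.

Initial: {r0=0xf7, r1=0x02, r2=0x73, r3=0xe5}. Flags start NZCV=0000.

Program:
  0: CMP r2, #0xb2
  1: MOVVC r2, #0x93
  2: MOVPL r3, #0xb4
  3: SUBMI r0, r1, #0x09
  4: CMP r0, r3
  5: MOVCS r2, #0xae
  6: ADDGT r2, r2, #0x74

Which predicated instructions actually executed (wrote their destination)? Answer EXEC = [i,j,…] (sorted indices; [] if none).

[0] flags=1001 → (cmp)
[1] flags=1001 VC?F → skip
[2] flags=1001 PL?F → skip
[3] flags=1001 MI?T → r0=0xf9
[4] flags=0010 → (cmp)
[5] flags=0010 CS?T → r2=0xae
[6] flags=0010 GT?T → r2=0x22

EXEC = [3,5,6]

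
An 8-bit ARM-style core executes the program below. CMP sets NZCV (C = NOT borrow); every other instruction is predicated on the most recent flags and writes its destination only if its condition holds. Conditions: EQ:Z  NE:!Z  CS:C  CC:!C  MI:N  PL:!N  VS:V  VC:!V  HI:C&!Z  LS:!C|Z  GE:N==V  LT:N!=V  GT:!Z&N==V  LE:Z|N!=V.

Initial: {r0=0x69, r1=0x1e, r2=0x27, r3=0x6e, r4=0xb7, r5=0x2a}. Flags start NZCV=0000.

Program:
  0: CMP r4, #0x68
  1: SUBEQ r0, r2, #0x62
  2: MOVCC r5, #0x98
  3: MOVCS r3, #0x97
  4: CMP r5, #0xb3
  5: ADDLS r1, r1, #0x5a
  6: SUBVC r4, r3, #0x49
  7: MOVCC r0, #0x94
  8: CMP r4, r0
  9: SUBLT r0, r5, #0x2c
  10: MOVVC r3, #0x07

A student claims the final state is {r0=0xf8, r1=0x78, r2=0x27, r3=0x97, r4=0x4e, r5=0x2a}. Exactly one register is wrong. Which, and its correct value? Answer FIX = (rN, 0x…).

FIX = (r0, 0x94)

[0] flags=0011 → (cmp)
[1] flags=0011 EQ?F → skip
[2] flags=0011 CC?F → skip
[3] flags=0011 CS?T → r3=0x97
[4] flags=0000 → (cmp)
[5] flags=0000 LS?T → r1=0x78
[6] flags=0000 VC?T → r4=0x4e
[7] flags=0000 CC?T → r0=0x94
[8] flags=1001 → (cmp)
[9] flags=1001 LT?F → skip
[10] flags=1001 VC?F → skip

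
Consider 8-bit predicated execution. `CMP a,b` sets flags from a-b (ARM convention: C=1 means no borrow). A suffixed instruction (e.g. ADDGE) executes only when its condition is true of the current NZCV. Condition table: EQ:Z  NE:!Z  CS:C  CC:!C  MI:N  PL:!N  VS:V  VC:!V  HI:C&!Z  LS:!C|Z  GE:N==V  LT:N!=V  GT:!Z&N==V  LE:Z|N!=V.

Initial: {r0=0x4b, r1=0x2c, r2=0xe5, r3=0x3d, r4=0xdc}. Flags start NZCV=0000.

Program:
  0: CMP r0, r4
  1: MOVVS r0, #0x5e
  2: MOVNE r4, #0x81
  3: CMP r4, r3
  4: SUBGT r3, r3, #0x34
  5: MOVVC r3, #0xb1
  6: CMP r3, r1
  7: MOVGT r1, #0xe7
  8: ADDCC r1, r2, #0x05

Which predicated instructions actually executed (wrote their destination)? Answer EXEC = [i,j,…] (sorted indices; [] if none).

0: ✓ CMP  NZCV=0000
1: · MOVVS
2: ✓ MOVNE  r4←0x81
3: ✓ CMP  NZCV=0011
4: · SUBGT
5: · MOVVC
6: ✓ CMP  NZCV=0010
7: ✓ MOVGT  r1←0xe7
8: · ADDCC

EXEC = [2,7]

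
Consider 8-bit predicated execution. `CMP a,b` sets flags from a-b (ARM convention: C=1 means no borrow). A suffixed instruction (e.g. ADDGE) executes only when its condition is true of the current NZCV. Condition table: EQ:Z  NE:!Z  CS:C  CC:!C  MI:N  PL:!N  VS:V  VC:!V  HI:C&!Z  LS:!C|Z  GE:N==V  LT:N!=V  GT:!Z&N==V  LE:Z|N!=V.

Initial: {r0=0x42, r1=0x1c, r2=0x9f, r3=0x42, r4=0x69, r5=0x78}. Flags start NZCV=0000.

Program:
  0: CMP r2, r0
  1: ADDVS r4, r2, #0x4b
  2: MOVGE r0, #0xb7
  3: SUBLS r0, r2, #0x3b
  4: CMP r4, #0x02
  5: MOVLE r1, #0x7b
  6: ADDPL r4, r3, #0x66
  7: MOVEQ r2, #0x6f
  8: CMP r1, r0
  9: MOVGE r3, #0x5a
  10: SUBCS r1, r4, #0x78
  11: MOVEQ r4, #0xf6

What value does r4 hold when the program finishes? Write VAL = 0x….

0: ✓ CMP  NZCV=0011
1: ✓ ADDVS  r4←0xea
2: · MOVGE
3: · SUBLS
4: ✓ CMP  NZCV=1010
5: ✓ MOVLE  r1←0x7b
6: · ADDPL
7: · MOVEQ
8: ✓ CMP  NZCV=0010
9: ✓ MOVGE  r3←0x5a
10: ✓ SUBCS  r1←0x72
11: · MOVEQ

VAL = 0xea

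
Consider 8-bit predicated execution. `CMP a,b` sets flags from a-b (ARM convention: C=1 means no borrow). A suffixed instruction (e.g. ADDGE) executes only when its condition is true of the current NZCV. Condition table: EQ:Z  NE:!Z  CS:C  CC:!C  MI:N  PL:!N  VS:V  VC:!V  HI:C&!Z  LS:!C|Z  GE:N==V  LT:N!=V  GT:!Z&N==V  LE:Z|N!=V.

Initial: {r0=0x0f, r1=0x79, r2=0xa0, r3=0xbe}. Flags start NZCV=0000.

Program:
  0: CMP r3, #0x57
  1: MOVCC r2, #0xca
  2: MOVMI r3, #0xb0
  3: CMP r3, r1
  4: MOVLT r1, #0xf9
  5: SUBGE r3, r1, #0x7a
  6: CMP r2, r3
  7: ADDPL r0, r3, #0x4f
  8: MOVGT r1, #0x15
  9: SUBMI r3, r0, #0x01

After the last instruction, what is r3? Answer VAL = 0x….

VAL = 0x0e

0: ✓ CMP  NZCV=0011
1: · MOVCC
2: · MOVMI
3: ✓ CMP  NZCV=0011
4: ✓ MOVLT  r1←0xf9
5: · SUBGE
6: ✓ CMP  NZCV=1000
7: · ADDPL
8: · MOVGT
9: ✓ SUBMI  r3←0x0e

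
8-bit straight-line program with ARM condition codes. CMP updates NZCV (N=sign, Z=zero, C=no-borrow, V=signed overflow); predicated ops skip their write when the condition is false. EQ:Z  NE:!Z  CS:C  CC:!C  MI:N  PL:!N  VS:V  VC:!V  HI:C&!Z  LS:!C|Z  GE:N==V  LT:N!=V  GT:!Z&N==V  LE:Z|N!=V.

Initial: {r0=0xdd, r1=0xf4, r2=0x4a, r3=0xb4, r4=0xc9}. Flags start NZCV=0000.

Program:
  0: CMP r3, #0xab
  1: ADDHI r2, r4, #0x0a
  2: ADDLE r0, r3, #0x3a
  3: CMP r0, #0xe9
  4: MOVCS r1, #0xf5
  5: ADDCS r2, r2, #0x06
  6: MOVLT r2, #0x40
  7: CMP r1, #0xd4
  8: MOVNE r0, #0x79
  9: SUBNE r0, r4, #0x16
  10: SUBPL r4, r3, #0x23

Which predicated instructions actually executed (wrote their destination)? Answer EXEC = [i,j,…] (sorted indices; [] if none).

EXEC = [1,6,8,9,10]

[0] flags=0010 → (cmp)
[1] flags=0010 HI?T → r2=0xd3
[2] flags=0010 LE?F → skip
[3] flags=1000 → (cmp)
[4] flags=1000 CS?F → skip
[5] flags=1000 CS?F → skip
[6] flags=1000 LT?T → r2=0x40
[7] flags=0010 → (cmp)
[8] flags=0010 NE?T → r0=0x79
[9] flags=0010 NE?T → r0=0xb3
[10] flags=0010 PL?T → r4=0x91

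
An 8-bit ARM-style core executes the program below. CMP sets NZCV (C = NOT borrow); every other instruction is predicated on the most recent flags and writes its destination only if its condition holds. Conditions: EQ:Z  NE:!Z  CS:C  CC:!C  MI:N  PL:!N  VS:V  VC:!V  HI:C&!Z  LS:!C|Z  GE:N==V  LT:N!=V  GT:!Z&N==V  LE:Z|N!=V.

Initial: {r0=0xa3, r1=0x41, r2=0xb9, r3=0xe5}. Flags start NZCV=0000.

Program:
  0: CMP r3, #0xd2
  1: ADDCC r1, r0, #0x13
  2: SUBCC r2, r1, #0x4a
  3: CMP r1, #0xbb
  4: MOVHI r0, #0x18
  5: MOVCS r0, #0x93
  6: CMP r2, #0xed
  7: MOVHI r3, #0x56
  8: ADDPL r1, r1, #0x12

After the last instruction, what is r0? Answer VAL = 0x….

[0] flags=0010 → (cmp)
[1] flags=0010 CC?F → skip
[2] flags=0010 CC?F → skip
[3] flags=1001 → (cmp)
[4] flags=1001 HI?F → skip
[5] flags=1001 CS?F → skip
[6] flags=1000 → (cmp)
[7] flags=1000 HI?F → skip
[8] flags=1000 PL?F → skip

VAL = 0xa3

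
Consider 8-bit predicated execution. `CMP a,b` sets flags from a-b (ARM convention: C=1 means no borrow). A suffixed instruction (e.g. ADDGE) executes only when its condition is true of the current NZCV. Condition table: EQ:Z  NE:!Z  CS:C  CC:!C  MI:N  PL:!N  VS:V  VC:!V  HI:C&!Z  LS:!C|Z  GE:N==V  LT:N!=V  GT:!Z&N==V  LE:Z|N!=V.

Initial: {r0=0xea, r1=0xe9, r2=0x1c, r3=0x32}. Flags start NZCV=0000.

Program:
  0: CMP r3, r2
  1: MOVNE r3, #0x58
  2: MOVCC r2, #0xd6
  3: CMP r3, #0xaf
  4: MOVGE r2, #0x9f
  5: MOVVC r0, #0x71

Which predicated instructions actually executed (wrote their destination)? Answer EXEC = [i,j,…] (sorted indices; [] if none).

0: ✓ CMP  NZCV=0010
1: ✓ MOVNE  r3←0x58
2: · MOVCC
3: ✓ CMP  NZCV=1001
4: ✓ MOVGE  r2←0x9f
5: · MOVVC

EXEC = [1,4]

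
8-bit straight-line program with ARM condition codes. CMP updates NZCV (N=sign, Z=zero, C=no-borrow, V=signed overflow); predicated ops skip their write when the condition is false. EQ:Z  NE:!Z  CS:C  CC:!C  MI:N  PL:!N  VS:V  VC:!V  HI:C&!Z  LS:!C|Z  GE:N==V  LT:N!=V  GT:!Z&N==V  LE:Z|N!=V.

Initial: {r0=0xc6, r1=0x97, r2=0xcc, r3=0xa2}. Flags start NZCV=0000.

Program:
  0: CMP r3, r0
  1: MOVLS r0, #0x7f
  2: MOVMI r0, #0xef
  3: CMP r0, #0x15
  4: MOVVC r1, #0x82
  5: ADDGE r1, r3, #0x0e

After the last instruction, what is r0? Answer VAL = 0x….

0: ✓ CMP  NZCV=1000
1: ✓ MOVLS  r0←0x7f
2: ✓ MOVMI  r0←0xef
3: ✓ CMP  NZCV=1010
4: ✓ MOVVC  r1←0x82
5: · ADDGE

VAL = 0xef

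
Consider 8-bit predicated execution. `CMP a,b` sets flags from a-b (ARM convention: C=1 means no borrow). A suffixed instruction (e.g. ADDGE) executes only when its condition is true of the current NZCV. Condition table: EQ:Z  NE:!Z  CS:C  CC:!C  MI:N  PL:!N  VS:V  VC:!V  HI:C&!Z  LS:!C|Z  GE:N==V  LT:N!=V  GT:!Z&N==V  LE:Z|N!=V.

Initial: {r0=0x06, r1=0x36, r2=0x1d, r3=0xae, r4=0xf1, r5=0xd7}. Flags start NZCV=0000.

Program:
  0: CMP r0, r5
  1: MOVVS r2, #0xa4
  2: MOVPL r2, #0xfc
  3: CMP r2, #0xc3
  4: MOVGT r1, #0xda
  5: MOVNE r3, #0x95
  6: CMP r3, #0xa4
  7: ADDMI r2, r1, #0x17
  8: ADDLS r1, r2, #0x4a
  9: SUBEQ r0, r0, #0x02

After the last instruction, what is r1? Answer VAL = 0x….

[0] flags=0000 → (cmp)
[1] flags=0000 VS?F → skip
[2] flags=0000 PL?T → r2=0xfc
[3] flags=0010 → (cmp)
[4] flags=0010 GT?T → r1=0xda
[5] flags=0010 NE?T → r3=0x95
[6] flags=1000 → (cmp)
[7] flags=1000 MI?T → r2=0xf1
[8] flags=1000 LS?T → r1=0x3b
[9] flags=1000 EQ?F → skip

VAL = 0x3b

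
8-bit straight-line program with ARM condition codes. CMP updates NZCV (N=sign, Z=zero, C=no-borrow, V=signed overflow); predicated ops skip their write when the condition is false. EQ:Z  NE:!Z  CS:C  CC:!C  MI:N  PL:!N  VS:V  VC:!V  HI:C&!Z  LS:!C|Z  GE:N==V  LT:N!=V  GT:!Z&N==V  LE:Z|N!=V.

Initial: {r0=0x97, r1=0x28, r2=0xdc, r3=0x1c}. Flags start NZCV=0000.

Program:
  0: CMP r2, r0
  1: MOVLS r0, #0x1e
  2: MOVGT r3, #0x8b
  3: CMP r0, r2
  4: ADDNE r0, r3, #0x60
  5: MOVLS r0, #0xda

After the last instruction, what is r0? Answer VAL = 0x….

VAL = 0xda

0: ✓ CMP  NZCV=0010
1: · MOVLS
2: ✓ MOVGT  r3←0x8b
3: ✓ CMP  NZCV=1000
4: ✓ ADDNE  r0←0xeb
5: ✓ MOVLS  r0←0xda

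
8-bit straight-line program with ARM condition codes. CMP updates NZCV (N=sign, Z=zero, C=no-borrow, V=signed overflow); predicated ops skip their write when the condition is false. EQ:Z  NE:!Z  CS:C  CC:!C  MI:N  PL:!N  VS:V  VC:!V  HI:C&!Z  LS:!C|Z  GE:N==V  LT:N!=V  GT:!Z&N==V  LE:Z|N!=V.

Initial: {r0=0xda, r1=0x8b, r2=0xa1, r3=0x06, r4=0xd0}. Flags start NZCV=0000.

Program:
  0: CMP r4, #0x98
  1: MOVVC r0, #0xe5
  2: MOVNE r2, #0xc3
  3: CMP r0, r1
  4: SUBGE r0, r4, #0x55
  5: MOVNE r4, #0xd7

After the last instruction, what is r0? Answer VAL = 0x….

VAL = 0x7b

[0] flags=0010 → (cmp)
[1] flags=0010 VC?T → r0=0xe5
[2] flags=0010 NE?T → r2=0xc3
[3] flags=0010 → (cmp)
[4] flags=0010 GE?T → r0=0x7b
[5] flags=0010 NE?T → r4=0xd7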